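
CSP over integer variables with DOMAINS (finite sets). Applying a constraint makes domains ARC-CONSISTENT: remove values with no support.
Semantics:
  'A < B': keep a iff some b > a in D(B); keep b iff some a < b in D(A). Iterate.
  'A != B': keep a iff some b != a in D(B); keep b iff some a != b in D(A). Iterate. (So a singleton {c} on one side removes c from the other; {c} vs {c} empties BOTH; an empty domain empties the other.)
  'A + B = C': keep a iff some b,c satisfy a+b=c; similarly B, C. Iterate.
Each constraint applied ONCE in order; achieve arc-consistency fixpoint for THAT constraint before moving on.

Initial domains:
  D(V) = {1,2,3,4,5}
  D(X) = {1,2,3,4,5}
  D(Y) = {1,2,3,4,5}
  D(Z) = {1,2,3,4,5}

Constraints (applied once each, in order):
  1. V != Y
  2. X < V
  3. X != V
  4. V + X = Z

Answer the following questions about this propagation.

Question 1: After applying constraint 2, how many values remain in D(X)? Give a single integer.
Constraint 1 (V != Y) on D(V)={1,2,3,4,5} D(Y)={1,2,3,4,5}: no change
Constraint 2 (X < V) on D(X)={1,2,3,4,5} D(V)={1,2,3,4,5}: X {1,2,3,4,5}->{1,2,3,4}; V {1,2,3,4,5}->{2,3,4,5}
So after constraint 2: D(X)={1,2,3,4}, size = 4

Answer: 4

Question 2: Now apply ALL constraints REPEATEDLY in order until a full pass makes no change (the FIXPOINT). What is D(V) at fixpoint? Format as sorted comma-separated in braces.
Answer: {2,3,4}

Derivation:
pass 0 (initial): D(V)={1,2,3,4,5}
pass 1: V {1,2,3,4,5}->{2,3,4}; X {1,2,3,4,5}->{1,2,3}; Z {1,2,3,4,5}->{3,4,5}
pass 2: no change
Fixpoint after 2 passes: D(V) = {2,3,4}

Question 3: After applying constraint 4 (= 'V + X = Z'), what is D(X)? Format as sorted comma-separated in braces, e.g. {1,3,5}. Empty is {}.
Constraint 1 (V != Y) on D(V)={1,2,3,4,5} D(Y)={1,2,3,4,5}: no change
Constraint 2 (X < V) on D(X)={1,2,3,4,5} D(V)={1,2,3,4,5}: X {1,2,3,4,5}->{1,2,3,4}; V {1,2,3,4,5}->{2,3,4,5}
Constraint 3 (X != V) on D(X)={1,2,3,4} D(V)={2,3,4,5}: no change
Constraint 4 (V + X = Z) on D(V)={2,3,4,5} D(X)={1,2,3,4} D(Z)={1,2,3,4,5}: V {2,3,4,5}->{2,3,4}; X {1,2,3,4}->{1,2,3}; Z {1,2,3,4,5}->{3,4,5}
So after constraint 4: D(X) = {1,2,3}

Answer: {1,2,3}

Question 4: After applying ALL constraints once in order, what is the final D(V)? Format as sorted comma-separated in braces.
Answer: {2,3,4}

Derivation:
Constraint 1 (V != Y) on D(V)={1,2,3,4,5} D(Y)={1,2,3,4,5}: no change
Constraint 2 (X < V) on D(X)={1,2,3,4,5} D(V)={1,2,3,4,5}: X {1,2,3,4,5}->{1,2,3,4}; V {1,2,3,4,5}->{2,3,4,5}
Constraint 3 (X != V) on D(X)={1,2,3,4} D(V)={2,3,4,5}: no change
Constraint 4 (V + X = Z) on D(V)={2,3,4,5} D(X)={1,2,3,4} D(Z)={1,2,3,4,5}: V {2,3,4,5}->{2,3,4}; X {1,2,3,4}->{1,2,3}; Z {1,2,3,4,5}->{3,4,5}
So after all 4 constraints: D(V) = {2,3,4}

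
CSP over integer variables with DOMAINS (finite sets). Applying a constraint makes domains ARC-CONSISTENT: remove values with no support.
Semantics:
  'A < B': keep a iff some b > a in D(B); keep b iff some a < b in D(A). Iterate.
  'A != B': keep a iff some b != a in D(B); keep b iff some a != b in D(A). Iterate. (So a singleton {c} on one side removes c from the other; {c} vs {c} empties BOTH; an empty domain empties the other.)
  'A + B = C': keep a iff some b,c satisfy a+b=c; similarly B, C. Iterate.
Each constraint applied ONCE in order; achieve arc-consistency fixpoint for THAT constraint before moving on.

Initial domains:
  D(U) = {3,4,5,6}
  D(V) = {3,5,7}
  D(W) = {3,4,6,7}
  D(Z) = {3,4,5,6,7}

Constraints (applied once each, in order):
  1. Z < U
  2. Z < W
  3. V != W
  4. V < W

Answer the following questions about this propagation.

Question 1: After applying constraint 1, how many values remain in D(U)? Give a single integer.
Constraint 1 (Z < U) on D(Z)={3,4,5,6,7} D(U)={3,4,5,6}: Z {3,4,5,6,7}->{3,4,5}; U {3,4,5,6}->{4,5,6}
So after constraint 1: D(U)={4,5,6}, size = 3

Answer: 3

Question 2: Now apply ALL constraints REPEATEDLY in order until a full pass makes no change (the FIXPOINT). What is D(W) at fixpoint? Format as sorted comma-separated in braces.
Answer: {4,6,7}

Derivation:
pass 0 (initial): D(W)={3,4,6,7}
pass 1: U {3,4,5,6}->{4,5,6}; V {3,5,7}->{3,5}; W {3,4,6,7}->{4,6,7}; Z {3,4,5,6,7}->{3,4,5}
pass 2: no change
Fixpoint after 2 passes: D(W) = {4,6,7}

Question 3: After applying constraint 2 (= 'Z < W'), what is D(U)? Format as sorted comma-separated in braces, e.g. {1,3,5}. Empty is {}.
Constraint 1 (Z < U) on D(Z)={3,4,5,6,7} D(U)={3,4,5,6}: Z {3,4,5,6,7}->{3,4,5}; U {3,4,5,6}->{4,5,6}
Constraint 2 (Z < W) on D(Z)={3,4,5} D(W)={3,4,6,7}: W {3,4,6,7}->{4,6,7}
So after constraint 2: D(U) = {4,5,6}

Answer: {4,5,6}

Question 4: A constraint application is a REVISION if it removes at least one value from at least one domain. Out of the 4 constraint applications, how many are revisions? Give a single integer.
Constraint 1 (Z < U) on D(Z)={3,4,5,6,7} D(U)={3,4,5,6}: Z {3,4,5,6,7}->{3,4,5}; U {3,4,5,6}->{4,5,6} => REVISION
Constraint 2 (Z < W) on D(Z)={3,4,5} D(W)={3,4,6,7}: W {3,4,6,7}->{4,6,7} => REVISION
Constraint 3 (V != W) on D(V)={3,5,7} D(W)={4,6,7}: no change => not a revision
Constraint 4 (V < W) on D(V)={3,5,7} D(W)={4,6,7}: V {3,5,7}->{3,5} => REVISION
Total revisions = 3

Answer: 3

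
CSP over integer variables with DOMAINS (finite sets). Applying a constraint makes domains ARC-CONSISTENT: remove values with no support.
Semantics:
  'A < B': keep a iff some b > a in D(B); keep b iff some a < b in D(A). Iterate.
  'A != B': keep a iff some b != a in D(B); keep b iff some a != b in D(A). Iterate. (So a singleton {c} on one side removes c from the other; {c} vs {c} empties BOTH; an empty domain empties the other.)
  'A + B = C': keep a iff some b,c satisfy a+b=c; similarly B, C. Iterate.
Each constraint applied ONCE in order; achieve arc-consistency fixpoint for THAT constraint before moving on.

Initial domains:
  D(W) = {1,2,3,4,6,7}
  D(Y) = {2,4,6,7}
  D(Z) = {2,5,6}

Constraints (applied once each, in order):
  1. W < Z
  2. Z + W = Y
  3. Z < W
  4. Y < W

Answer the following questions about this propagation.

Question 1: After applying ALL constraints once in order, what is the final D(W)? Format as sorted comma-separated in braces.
Answer: {}

Derivation:
Constraint 1 (W < Z) on D(W)={1,2,3,4,6,7} D(Z)={2,5,6}: W {1,2,3,4,6,7}->{1,2,3,4}
Constraint 2 (Z + W = Y) on D(Z)={2,5,6} D(W)={1,2,3,4} D(Y)={2,4,6,7}: W {1,2,3,4}->{1,2,4}; Y {2,4,6,7}->{4,6,7}
Constraint 3 (Z < W) on D(Z)={2,5,6} D(W)={1,2,4}: Z {2,5,6}->{2}; W {1,2,4}->{4}
Constraint 4 (Y < W) on D(Y)={4,6,7} D(W)={4}: Y {4,6,7}->{}; W {4}->{}
So after all 4 constraints: D(W) = {}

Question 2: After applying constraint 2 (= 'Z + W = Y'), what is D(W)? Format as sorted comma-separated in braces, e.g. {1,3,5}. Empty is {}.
Constraint 1 (W < Z) on D(W)={1,2,3,4,6,7} D(Z)={2,5,6}: W {1,2,3,4,6,7}->{1,2,3,4}
Constraint 2 (Z + W = Y) on D(Z)={2,5,6} D(W)={1,2,3,4} D(Y)={2,4,6,7}: W {1,2,3,4}->{1,2,4}; Y {2,4,6,7}->{4,6,7}
So after constraint 2: D(W) = {1,2,4}

Answer: {1,2,4}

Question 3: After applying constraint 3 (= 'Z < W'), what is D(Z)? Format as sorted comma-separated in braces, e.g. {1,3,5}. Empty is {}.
Constraint 1 (W < Z) on D(W)={1,2,3,4,6,7} D(Z)={2,5,6}: W {1,2,3,4,6,7}->{1,2,3,4}
Constraint 2 (Z + W = Y) on D(Z)={2,5,6} D(W)={1,2,3,4} D(Y)={2,4,6,7}: W {1,2,3,4}->{1,2,4}; Y {2,4,6,7}->{4,6,7}
Constraint 3 (Z < W) on D(Z)={2,5,6} D(W)={1,2,4}: Z {2,5,6}->{2}; W {1,2,4}->{4}
So after constraint 3: D(Z) = {2}

Answer: {2}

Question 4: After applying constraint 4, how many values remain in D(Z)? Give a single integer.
Constraint 1 (W < Z) on D(W)={1,2,3,4,6,7} D(Z)={2,5,6}: W {1,2,3,4,6,7}->{1,2,3,4}
Constraint 2 (Z + W = Y) on D(Z)={2,5,6} D(W)={1,2,3,4} D(Y)={2,4,6,7}: W {1,2,3,4}->{1,2,4}; Y {2,4,6,7}->{4,6,7}
Constraint 3 (Z < W) on D(Z)={2,5,6} D(W)={1,2,4}: Z {2,5,6}->{2}; W {1,2,4}->{4}
Constraint 4 (Y < W) on D(Y)={4,6,7} D(W)={4}: Y {4,6,7}->{}; W {4}->{}
So after constraint 4: D(Z)={2}, size = 1

Answer: 1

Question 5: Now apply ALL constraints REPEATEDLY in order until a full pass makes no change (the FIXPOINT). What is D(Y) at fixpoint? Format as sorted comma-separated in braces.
pass 0 (initial): D(Y)={2,4,6,7}
pass 1: W {1,2,3,4,6,7}->{}; Y {2,4,6,7}->{}; Z {2,5,6}->{2}
pass 2: Z {2}->{}
pass 3: no change
Fixpoint after 3 passes: D(Y) = {}

Answer: {}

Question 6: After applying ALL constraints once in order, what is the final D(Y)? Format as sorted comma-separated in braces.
Answer: {}

Derivation:
Constraint 1 (W < Z) on D(W)={1,2,3,4,6,7} D(Z)={2,5,6}: W {1,2,3,4,6,7}->{1,2,3,4}
Constraint 2 (Z + W = Y) on D(Z)={2,5,6} D(W)={1,2,3,4} D(Y)={2,4,6,7}: W {1,2,3,4}->{1,2,4}; Y {2,4,6,7}->{4,6,7}
Constraint 3 (Z < W) on D(Z)={2,5,6} D(W)={1,2,4}: Z {2,5,6}->{2}; W {1,2,4}->{4}
Constraint 4 (Y < W) on D(Y)={4,6,7} D(W)={4}: Y {4,6,7}->{}; W {4}->{}
So after all 4 constraints: D(Y) = {}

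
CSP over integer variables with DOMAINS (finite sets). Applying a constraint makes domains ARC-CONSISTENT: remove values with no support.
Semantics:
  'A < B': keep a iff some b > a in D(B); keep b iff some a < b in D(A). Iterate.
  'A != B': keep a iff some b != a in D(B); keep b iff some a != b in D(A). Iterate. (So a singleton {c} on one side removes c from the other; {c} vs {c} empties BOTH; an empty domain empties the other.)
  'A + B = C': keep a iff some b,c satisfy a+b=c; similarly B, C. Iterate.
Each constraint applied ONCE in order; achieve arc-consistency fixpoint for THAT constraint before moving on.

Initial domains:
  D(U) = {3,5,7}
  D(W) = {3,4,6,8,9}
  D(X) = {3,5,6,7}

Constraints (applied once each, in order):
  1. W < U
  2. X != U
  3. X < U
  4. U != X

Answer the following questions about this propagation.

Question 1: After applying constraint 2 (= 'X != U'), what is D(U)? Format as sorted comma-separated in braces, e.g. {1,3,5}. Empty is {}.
Answer: {5,7}

Derivation:
Constraint 1 (W < U) on D(W)={3,4,6,8,9} D(U)={3,5,7}: W {3,4,6,8,9}->{3,4,6}; U {3,5,7}->{5,7}
Constraint 2 (X != U) on D(X)={3,5,6,7} D(U)={5,7}: no change
So after constraint 2: D(U) = {5,7}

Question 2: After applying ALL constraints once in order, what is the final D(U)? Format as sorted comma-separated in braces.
Answer: {5,7}

Derivation:
Constraint 1 (W < U) on D(W)={3,4,6,8,9} D(U)={3,5,7}: W {3,4,6,8,9}->{3,4,6}; U {3,5,7}->{5,7}
Constraint 2 (X != U) on D(X)={3,5,6,7} D(U)={5,7}: no change
Constraint 3 (X < U) on D(X)={3,5,6,7} D(U)={5,7}: X {3,5,6,7}->{3,5,6}
Constraint 4 (U != X) on D(U)={5,7} D(X)={3,5,6}: no change
So after all 4 constraints: D(U) = {5,7}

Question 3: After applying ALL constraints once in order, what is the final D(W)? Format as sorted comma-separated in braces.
Constraint 1 (W < U) on D(W)={3,4,6,8,9} D(U)={3,5,7}: W {3,4,6,8,9}->{3,4,6}; U {3,5,7}->{5,7}
Constraint 2 (X != U) on D(X)={3,5,6,7} D(U)={5,7}: no change
Constraint 3 (X < U) on D(X)={3,5,6,7} D(U)={5,7}: X {3,5,6,7}->{3,5,6}
Constraint 4 (U != X) on D(U)={5,7} D(X)={3,5,6}: no change
So after all 4 constraints: D(W) = {3,4,6}

Answer: {3,4,6}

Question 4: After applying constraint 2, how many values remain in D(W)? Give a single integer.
Constraint 1 (W < U) on D(W)={3,4,6,8,9} D(U)={3,5,7}: W {3,4,6,8,9}->{3,4,6}; U {3,5,7}->{5,7}
Constraint 2 (X != U) on D(X)={3,5,6,7} D(U)={5,7}: no change
So after constraint 2: D(W)={3,4,6}, size = 3

Answer: 3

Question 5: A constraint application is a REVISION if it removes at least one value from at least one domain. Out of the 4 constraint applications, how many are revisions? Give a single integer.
Answer: 2

Derivation:
Constraint 1 (W < U) on D(W)={3,4,6,8,9} D(U)={3,5,7}: W {3,4,6,8,9}->{3,4,6}; U {3,5,7}->{5,7} => REVISION
Constraint 2 (X != U) on D(X)={3,5,6,7} D(U)={5,7}: no change => not a revision
Constraint 3 (X < U) on D(X)={3,5,6,7} D(U)={5,7}: X {3,5,6,7}->{3,5,6} => REVISION
Constraint 4 (U != X) on D(U)={5,7} D(X)={3,5,6}: no change => not a revision
Total revisions = 2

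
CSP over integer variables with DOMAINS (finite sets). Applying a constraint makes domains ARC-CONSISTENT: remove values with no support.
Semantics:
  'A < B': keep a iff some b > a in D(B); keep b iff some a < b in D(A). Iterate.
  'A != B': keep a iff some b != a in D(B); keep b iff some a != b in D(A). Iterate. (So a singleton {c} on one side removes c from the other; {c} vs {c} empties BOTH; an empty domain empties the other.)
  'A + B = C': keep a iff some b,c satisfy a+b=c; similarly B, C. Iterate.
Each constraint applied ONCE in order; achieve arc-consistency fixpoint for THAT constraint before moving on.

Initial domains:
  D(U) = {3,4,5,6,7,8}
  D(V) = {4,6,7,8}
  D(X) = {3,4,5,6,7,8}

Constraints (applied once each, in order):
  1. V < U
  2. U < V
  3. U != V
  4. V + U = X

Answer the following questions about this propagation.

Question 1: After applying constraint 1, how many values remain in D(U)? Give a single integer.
Answer: 4

Derivation:
Constraint 1 (V < U) on D(V)={4,6,7,8} D(U)={3,4,5,6,7,8}: V {4,6,7,8}->{4,6,7}; U {3,4,5,6,7,8}->{5,6,7,8}
So after constraint 1: D(U)={5,6,7,8}, size = 4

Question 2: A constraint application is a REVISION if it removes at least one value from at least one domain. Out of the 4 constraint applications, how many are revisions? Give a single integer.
Answer: 3

Derivation:
Constraint 1 (V < U) on D(V)={4,6,7,8} D(U)={3,4,5,6,7,8}: V {4,6,7,8}->{4,6,7}; U {3,4,5,6,7,8}->{5,6,7,8} => REVISION
Constraint 2 (U < V) on D(U)={5,6,7,8} D(V)={4,6,7}: U {5,6,7,8}->{5,6}; V {4,6,7}->{6,7} => REVISION
Constraint 3 (U != V) on D(U)={5,6} D(V)={6,7}: no change => not a revision
Constraint 4 (V + U = X) on D(V)={6,7} D(U)={5,6} D(X)={3,4,5,6,7,8}: V {6,7}->{}; U {5,6}->{}; X {3,4,5,6,7,8}->{} => REVISION
Total revisions = 3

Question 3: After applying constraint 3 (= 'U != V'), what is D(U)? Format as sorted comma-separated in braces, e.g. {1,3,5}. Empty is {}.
Answer: {5,6}

Derivation:
Constraint 1 (V < U) on D(V)={4,6,7,8} D(U)={3,4,5,6,7,8}: V {4,6,7,8}->{4,6,7}; U {3,4,5,6,7,8}->{5,6,7,8}
Constraint 2 (U < V) on D(U)={5,6,7,8} D(V)={4,6,7}: U {5,6,7,8}->{5,6}; V {4,6,7}->{6,7}
Constraint 3 (U != V) on D(U)={5,6} D(V)={6,7}: no change
So after constraint 3: D(U) = {5,6}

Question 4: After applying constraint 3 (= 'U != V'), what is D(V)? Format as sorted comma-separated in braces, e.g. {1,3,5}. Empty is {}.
Constraint 1 (V < U) on D(V)={4,6,7,8} D(U)={3,4,5,6,7,8}: V {4,6,7,8}->{4,6,7}; U {3,4,5,6,7,8}->{5,6,7,8}
Constraint 2 (U < V) on D(U)={5,6,7,8} D(V)={4,6,7}: U {5,6,7,8}->{5,6}; V {4,6,7}->{6,7}
Constraint 3 (U != V) on D(U)={5,6} D(V)={6,7}: no change
So after constraint 3: D(V) = {6,7}

Answer: {6,7}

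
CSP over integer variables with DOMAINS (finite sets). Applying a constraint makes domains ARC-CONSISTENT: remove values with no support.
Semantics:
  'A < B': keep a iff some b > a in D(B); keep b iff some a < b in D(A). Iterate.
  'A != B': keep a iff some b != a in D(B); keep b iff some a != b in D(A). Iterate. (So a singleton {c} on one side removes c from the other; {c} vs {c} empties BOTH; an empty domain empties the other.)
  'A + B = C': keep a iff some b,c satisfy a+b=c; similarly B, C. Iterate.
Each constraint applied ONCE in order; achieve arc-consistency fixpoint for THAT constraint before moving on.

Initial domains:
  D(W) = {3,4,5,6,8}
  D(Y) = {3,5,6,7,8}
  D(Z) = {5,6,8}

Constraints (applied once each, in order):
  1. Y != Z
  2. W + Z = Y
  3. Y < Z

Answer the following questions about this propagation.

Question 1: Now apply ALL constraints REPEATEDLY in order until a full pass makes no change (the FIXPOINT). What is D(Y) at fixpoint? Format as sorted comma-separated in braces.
Answer: {}

Derivation:
pass 0 (initial): D(Y)={3,5,6,7,8}
pass 1: W {3,4,5,6,8}->{3}; Y {3,5,6,7,8}->{}; Z {5,6,8}->{}
pass 2: W {3}->{}
pass 3: no change
Fixpoint after 3 passes: D(Y) = {}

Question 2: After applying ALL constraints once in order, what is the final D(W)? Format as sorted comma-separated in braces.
Answer: {3}

Derivation:
Constraint 1 (Y != Z) on D(Y)={3,5,6,7,8} D(Z)={5,6,8}: no change
Constraint 2 (W + Z = Y) on D(W)={3,4,5,6,8} D(Z)={5,6,8} D(Y)={3,5,6,7,8}: W {3,4,5,6,8}->{3}; Z {5,6,8}->{5}; Y {3,5,6,7,8}->{8}
Constraint 3 (Y < Z) on D(Y)={8} D(Z)={5}: Y {8}->{}; Z {5}->{}
So after all 3 constraints: D(W) = {3}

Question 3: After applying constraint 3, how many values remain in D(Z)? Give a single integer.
Constraint 1 (Y != Z) on D(Y)={3,5,6,7,8} D(Z)={5,6,8}: no change
Constraint 2 (W + Z = Y) on D(W)={3,4,5,6,8} D(Z)={5,6,8} D(Y)={3,5,6,7,8}: W {3,4,5,6,8}->{3}; Z {5,6,8}->{5}; Y {3,5,6,7,8}->{8}
Constraint 3 (Y < Z) on D(Y)={8} D(Z)={5}: Y {8}->{}; Z {5}->{}
So after constraint 3: D(Z)={}, size = 0

Answer: 0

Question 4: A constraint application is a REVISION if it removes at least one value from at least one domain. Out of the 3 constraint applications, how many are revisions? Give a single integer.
Answer: 2

Derivation:
Constraint 1 (Y != Z) on D(Y)={3,5,6,7,8} D(Z)={5,6,8}: no change => not a revision
Constraint 2 (W + Z = Y) on D(W)={3,4,5,6,8} D(Z)={5,6,8} D(Y)={3,5,6,7,8}: W {3,4,5,6,8}->{3}; Z {5,6,8}->{5}; Y {3,5,6,7,8}->{8} => REVISION
Constraint 3 (Y < Z) on D(Y)={8} D(Z)={5}: Y {8}->{}; Z {5}->{} => REVISION
Total revisions = 2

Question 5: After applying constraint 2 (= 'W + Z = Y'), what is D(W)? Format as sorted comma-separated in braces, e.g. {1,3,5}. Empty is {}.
Constraint 1 (Y != Z) on D(Y)={3,5,6,7,8} D(Z)={5,6,8}: no change
Constraint 2 (W + Z = Y) on D(W)={3,4,5,6,8} D(Z)={5,6,8} D(Y)={3,5,6,7,8}: W {3,4,5,6,8}->{3}; Z {5,6,8}->{5}; Y {3,5,6,7,8}->{8}
So after constraint 2: D(W) = {3}

Answer: {3}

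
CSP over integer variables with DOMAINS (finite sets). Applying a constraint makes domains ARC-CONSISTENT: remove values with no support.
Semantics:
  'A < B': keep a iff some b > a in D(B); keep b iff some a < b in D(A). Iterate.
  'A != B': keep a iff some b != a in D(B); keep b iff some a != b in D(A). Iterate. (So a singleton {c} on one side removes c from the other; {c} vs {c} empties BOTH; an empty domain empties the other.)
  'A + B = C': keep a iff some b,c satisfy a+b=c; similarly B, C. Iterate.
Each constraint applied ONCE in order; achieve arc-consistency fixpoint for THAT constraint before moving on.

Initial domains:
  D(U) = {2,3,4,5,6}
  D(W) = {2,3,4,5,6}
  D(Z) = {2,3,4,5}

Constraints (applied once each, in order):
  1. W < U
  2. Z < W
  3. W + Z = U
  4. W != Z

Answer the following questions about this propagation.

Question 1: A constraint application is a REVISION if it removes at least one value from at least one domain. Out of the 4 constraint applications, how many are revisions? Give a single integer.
Constraint 1 (W < U) on D(W)={2,3,4,5,6} D(U)={2,3,4,5,6}: W {2,3,4,5,6}->{2,3,4,5}; U {2,3,4,5,6}->{3,4,5,6} => REVISION
Constraint 2 (Z < W) on D(Z)={2,3,4,5} D(W)={2,3,4,5}: Z {2,3,4,5}->{2,3,4}; W {2,3,4,5}->{3,4,5} => REVISION
Constraint 3 (W + Z = U) on D(W)={3,4,5} D(Z)={2,3,4} D(U)={3,4,5,6}: W {3,4,5}->{3,4}; Z {2,3,4}->{2,3}; U {3,4,5,6}->{5,6} => REVISION
Constraint 4 (W != Z) on D(W)={3,4} D(Z)={2,3}: no change => not a revision
Total revisions = 3

Answer: 3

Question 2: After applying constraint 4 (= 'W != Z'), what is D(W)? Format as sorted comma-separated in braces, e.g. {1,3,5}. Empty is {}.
Answer: {3,4}

Derivation:
Constraint 1 (W < U) on D(W)={2,3,4,5,6} D(U)={2,3,4,5,6}: W {2,3,4,5,6}->{2,3,4,5}; U {2,3,4,5,6}->{3,4,5,6}
Constraint 2 (Z < W) on D(Z)={2,3,4,5} D(W)={2,3,4,5}: Z {2,3,4,5}->{2,3,4}; W {2,3,4,5}->{3,4,5}
Constraint 3 (W + Z = U) on D(W)={3,4,5} D(Z)={2,3,4} D(U)={3,4,5,6}: W {3,4,5}->{3,4}; Z {2,3,4}->{2,3}; U {3,4,5,6}->{5,6}
Constraint 4 (W != Z) on D(W)={3,4} D(Z)={2,3}: no change
So after constraint 4: D(W) = {3,4}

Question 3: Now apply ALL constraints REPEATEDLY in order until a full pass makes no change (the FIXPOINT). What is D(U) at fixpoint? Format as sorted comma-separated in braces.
pass 0 (initial): D(U)={2,3,4,5,6}
pass 1: U {2,3,4,5,6}->{5,6}; W {2,3,4,5,6}->{3,4}; Z {2,3,4,5}->{2,3}
pass 2: no change
Fixpoint after 2 passes: D(U) = {5,6}

Answer: {5,6}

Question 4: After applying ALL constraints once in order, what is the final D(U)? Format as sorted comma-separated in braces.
Constraint 1 (W < U) on D(W)={2,3,4,5,6} D(U)={2,3,4,5,6}: W {2,3,4,5,6}->{2,3,4,5}; U {2,3,4,5,6}->{3,4,5,6}
Constraint 2 (Z < W) on D(Z)={2,3,4,5} D(W)={2,3,4,5}: Z {2,3,4,5}->{2,3,4}; W {2,3,4,5}->{3,4,5}
Constraint 3 (W + Z = U) on D(W)={3,4,5} D(Z)={2,3,4} D(U)={3,4,5,6}: W {3,4,5}->{3,4}; Z {2,3,4}->{2,3}; U {3,4,5,6}->{5,6}
Constraint 4 (W != Z) on D(W)={3,4} D(Z)={2,3}: no change
So after all 4 constraints: D(U) = {5,6}

Answer: {5,6}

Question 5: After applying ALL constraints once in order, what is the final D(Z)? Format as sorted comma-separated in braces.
Constraint 1 (W < U) on D(W)={2,3,4,5,6} D(U)={2,3,4,5,6}: W {2,3,4,5,6}->{2,3,4,5}; U {2,3,4,5,6}->{3,4,5,6}
Constraint 2 (Z < W) on D(Z)={2,3,4,5} D(W)={2,3,4,5}: Z {2,3,4,5}->{2,3,4}; W {2,3,4,5}->{3,4,5}
Constraint 3 (W + Z = U) on D(W)={3,4,5} D(Z)={2,3,4} D(U)={3,4,5,6}: W {3,4,5}->{3,4}; Z {2,3,4}->{2,3}; U {3,4,5,6}->{5,6}
Constraint 4 (W != Z) on D(W)={3,4} D(Z)={2,3}: no change
So after all 4 constraints: D(Z) = {2,3}

Answer: {2,3}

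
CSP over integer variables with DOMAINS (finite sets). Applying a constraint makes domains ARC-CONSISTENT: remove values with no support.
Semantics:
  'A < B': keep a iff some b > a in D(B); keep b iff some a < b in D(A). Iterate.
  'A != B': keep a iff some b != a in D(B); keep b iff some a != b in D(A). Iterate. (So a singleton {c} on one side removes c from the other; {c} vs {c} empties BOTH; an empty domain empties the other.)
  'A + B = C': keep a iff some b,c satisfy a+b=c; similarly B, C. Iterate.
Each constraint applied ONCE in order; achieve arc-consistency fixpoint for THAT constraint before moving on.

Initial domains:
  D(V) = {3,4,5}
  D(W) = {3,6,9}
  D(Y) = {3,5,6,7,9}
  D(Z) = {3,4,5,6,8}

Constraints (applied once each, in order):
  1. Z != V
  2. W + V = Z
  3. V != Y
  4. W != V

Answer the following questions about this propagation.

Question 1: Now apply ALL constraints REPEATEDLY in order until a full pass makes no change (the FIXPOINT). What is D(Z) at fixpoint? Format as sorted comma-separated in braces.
Answer: {8}

Derivation:
pass 0 (initial): D(Z)={3,4,5,6,8}
pass 1: V {3,4,5}->{5}; W {3,6,9}->{3}; Z {3,4,5,6,8}->{6,8}
pass 2: Y {3,5,6,7,9}->{3,6,7,9}; Z {6,8}->{8}
pass 3: no change
Fixpoint after 3 passes: D(Z) = {8}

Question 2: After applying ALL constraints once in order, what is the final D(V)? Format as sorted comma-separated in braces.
Constraint 1 (Z != V) on D(Z)={3,4,5,6,8} D(V)={3,4,5}: no change
Constraint 2 (W + V = Z) on D(W)={3,6,9} D(V)={3,4,5} D(Z)={3,4,5,6,8}: W {3,6,9}->{3}; V {3,4,5}->{3,5}; Z {3,4,5,6,8}->{6,8}
Constraint 3 (V != Y) on D(V)={3,5} D(Y)={3,5,6,7,9}: no change
Constraint 4 (W != V) on D(W)={3} D(V)={3,5}: V {3,5}->{5}
So after all 4 constraints: D(V) = {5}

Answer: {5}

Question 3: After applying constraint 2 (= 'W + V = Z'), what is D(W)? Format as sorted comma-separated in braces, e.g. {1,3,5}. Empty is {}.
Answer: {3}

Derivation:
Constraint 1 (Z != V) on D(Z)={3,4,5,6,8} D(V)={3,4,5}: no change
Constraint 2 (W + V = Z) on D(W)={3,6,9} D(V)={3,4,5} D(Z)={3,4,5,6,8}: W {3,6,9}->{3}; V {3,4,5}->{3,5}; Z {3,4,5,6,8}->{6,8}
So after constraint 2: D(W) = {3}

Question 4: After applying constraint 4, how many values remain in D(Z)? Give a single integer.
Answer: 2

Derivation:
Constraint 1 (Z != V) on D(Z)={3,4,5,6,8} D(V)={3,4,5}: no change
Constraint 2 (W + V = Z) on D(W)={3,6,9} D(V)={3,4,5} D(Z)={3,4,5,6,8}: W {3,6,9}->{3}; V {3,4,5}->{3,5}; Z {3,4,5,6,8}->{6,8}
Constraint 3 (V != Y) on D(V)={3,5} D(Y)={3,5,6,7,9}: no change
Constraint 4 (W != V) on D(W)={3} D(V)={3,5}: V {3,5}->{5}
So after constraint 4: D(Z)={6,8}, size = 2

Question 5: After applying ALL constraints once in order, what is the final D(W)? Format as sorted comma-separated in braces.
Constraint 1 (Z != V) on D(Z)={3,4,5,6,8} D(V)={3,4,5}: no change
Constraint 2 (W + V = Z) on D(W)={3,6,9} D(V)={3,4,5} D(Z)={3,4,5,6,8}: W {3,6,9}->{3}; V {3,4,5}->{3,5}; Z {3,4,5,6,8}->{6,8}
Constraint 3 (V != Y) on D(V)={3,5} D(Y)={3,5,6,7,9}: no change
Constraint 4 (W != V) on D(W)={3} D(V)={3,5}: V {3,5}->{5}
So after all 4 constraints: D(W) = {3}

Answer: {3}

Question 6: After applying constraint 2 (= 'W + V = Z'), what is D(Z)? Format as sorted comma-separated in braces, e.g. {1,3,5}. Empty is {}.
Constraint 1 (Z != V) on D(Z)={3,4,5,6,8} D(V)={3,4,5}: no change
Constraint 2 (W + V = Z) on D(W)={3,6,9} D(V)={3,4,5} D(Z)={3,4,5,6,8}: W {3,6,9}->{3}; V {3,4,5}->{3,5}; Z {3,4,5,6,8}->{6,8}
So after constraint 2: D(Z) = {6,8}

Answer: {6,8}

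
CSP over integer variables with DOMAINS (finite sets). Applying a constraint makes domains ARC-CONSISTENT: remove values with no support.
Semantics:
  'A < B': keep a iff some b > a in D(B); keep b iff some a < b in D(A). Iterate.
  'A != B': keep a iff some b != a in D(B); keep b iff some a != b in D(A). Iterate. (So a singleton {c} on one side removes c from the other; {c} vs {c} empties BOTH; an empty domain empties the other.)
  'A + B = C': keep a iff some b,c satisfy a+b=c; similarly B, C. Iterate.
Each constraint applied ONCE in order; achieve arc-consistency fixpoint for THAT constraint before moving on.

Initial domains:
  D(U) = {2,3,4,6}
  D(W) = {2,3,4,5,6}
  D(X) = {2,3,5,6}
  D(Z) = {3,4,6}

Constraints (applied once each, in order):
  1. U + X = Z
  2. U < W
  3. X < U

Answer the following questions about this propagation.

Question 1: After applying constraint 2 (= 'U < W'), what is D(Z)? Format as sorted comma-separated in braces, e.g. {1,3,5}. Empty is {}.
Answer: {4,6}

Derivation:
Constraint 1 (U + X = Z) on D(U)={2,3,4,6} D(X)={2,3,5,6} D(Z)={3,4,6}: U {2,3,4,6}->{2,3,4}; X {2,3,5,6}->{2,3}; Z {3,4,6}->{4,6}
Constraint 2 (U < W) on D(U)={2,3,4} D(W)={2,3,4,5,6}: W {2,3,4,5,6}->{3,4,5,6}
So after constraint 2: D(Z) = {4,6}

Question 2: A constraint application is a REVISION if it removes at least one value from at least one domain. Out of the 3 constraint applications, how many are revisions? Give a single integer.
Constraint 1 (U + X = Z) on D(U)={2,3,4,6} D(X)={2,3,5,6} D(Z)={3,4,6}: U {2,3,4,6}->{2,3,4}; X {2,3,5,6}->{2,3}; Z {3,4,6}->{4,6} => REVISION
Constraint 2 (U < W) on D(U)={2,3,4} D(W)={2,3,4,5,6}: W {2,3,4,5,6}->{3,4,5,6} => REVISION
Constraint 3 (X < U) on D(X)={2,3} D(U)={2,3,4}: U {2,3,4}->{3,4} => REVISION
Total revisions = 3

Answer: 3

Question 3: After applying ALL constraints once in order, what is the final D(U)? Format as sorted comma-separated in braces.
Answer: {3,4}

Derivation:
Constraint 1 (U + X = Z) on D(U)={2,3,4,6} D(X)={2,3,5,6} D(Z)={3,4,6}: U {2,3,4,6}->{2,3,4}; X {2,3,5,6}->{2,3}; Z {3,4,6}->{4,6}
Constraint 2 (U < W) on D(U)={2,3,4} D(W)={2,3,4,5,6}: W {2,3,4,5,6}->{3,4,5,6}
Constraint 3 (X < U) on D(X)={2,3} D(U)={2,3,4}: U {2,3,4}->{3,4}
So after all 3 constraints: D(U) = {3,4}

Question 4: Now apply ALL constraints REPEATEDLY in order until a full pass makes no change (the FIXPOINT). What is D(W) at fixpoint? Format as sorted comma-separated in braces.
pass 0 (initial): D(W)={2,3,4,5,6}
pass 1: U {2,3,4,6}->{3,4}; W {2,3,4,5,6}->{3,4,5,6}; X {2,3,5,6}->{2,3}; Z {3,4,6}->{4,6}
pass 2: W {3,4,5,6}->{4,5,6}; Z {4,6}->{6}
pass 3: no change
Fixpoint after 3 passes: D(W) = {4,5,6}

Answer: {4,5,6}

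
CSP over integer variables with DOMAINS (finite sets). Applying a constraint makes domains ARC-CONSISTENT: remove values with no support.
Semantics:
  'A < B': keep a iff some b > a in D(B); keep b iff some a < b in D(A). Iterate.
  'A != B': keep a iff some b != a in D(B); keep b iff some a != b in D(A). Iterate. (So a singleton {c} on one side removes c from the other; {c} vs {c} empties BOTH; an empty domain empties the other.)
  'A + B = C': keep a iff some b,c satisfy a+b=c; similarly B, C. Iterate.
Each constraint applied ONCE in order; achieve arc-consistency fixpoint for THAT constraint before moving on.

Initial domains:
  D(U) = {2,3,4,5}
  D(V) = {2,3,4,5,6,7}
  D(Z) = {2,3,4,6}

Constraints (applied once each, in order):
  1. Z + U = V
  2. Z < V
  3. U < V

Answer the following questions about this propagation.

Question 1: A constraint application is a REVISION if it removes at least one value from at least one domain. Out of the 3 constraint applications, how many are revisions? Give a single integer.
Constraint 1 (Z + U = V) on D(Z)={2,3,4,6} D(U)={2,3,4,5} D(V)={2,3,4,5,6,7}: Z {2,3,4,6}->{2,3,4}; V {2,3,4,5,6,7}->{4,5,6,7} => REVISION
Constraint 2 (Z < V) on D(Z)={2,3,4} D(V)={4,5,6,7}: no change => not a revision
Constraint 3 (U < V) on D(U)={2,3,4,5} D(V)={4,5,6,7}: no change => not a revision
Total revisions = 1

Answer: 1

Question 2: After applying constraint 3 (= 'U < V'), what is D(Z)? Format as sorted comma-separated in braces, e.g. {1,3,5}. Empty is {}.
Constraint 1 (Z + U = V) on D(Z)={2,3,4,6} D(U)={2,3,4,5} D(V)={2,3,4,5,6,7}: Z {2,3,4,6}->{2,3,4}; V {2,3,4,5,6,7}->{4,5,6,7}
Constraint 2 (Z < V) on D(Z)={2,3,4} D(V)={4,5,6,7}: no change
Constraint 3 (U < V) on D(U)={2,3,4,5} D(V)={4,5,6,7}: no change
So after constraint 3: D(Z) = {2,3,4}

Answer: {2,3,4}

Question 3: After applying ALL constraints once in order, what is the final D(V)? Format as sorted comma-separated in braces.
Answer: {4,5,6,7}

Derivation:
Constraint 1 (Z + U = V) on D(Z)={2,3,4,6} D(U)={2,3,4,5} D(V)={2,3,4,5,6,7}: Z {2,3,4,6}->{2,3,4}; V {2,3,4,5,6,7}->{4,5,6,7}
Constraint 2 (Z < V) on D(Z)={2,3,4} D(V)={4,5,6,7}: no change
Constraint 3 (U < V) on D(U)={2,3,4,5} D(V)={4,5,6,7}: no change
So after all 3 constraints: D(V) = {4,5,6,7}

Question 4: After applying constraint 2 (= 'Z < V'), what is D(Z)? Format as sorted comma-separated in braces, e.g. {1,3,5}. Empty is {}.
Answer: {2,3,4}

Derivation:
Constraint 1 (Z + U = V) on D(Z)={2,3,4,6} D(U)={2,3,4,5} D(V)={2,3,4,5,6,7}: Z {2,3,4,6}->{2,3,4}; V {2,3,4,5,6,7}->{4,5,6,7}
Constraint 2 (Z < V) on D(Z)={2,3,4} D(V)={4,5,6,7}: no change
So after constraint 2: D(Z) = {2,3,4}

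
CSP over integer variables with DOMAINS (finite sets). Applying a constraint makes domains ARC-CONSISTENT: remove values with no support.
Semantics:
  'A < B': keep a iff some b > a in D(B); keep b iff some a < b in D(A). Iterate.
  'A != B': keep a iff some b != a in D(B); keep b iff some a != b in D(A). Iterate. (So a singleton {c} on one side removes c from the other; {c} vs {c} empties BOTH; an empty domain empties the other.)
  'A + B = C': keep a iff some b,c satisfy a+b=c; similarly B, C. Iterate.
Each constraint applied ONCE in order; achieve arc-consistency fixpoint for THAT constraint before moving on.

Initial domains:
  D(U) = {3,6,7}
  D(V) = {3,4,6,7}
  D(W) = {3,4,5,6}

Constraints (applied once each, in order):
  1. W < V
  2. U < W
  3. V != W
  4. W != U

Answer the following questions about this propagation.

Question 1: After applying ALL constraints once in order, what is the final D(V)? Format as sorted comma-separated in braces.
Answer: {4,6,7}

Derivation:
Constraint 1 (W < V) on D(W)={3,4,5,6} D(V)={3,4,6,7}: V {3,4,6,7}->{4,6,7}
Constraint 2 (U < W) on D(U)={3,6,7} D(W)={3,4,5,6}: U {3,6,7}->{3}; W {3,4,5,6}->{4,5,6}
Constraint 3 (V != W) on D(V)={4,6,7} D(W)={4,5,6}: no change
Constraint 4 (W != U) on D(W)={4,5,6} D(U)={3}: no change
So after all 4 constraints: D(V) = {4,6,7}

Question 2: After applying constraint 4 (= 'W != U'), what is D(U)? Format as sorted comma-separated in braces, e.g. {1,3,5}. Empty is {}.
Constraint 1 (W < V) on D(W)={3,4,5,6} D(V)={3,4,6,7}: V {3,4,6,7}->{4,6,7}
Constraint 2 (U < W) on D(U)={3,6,7} D(W)={3,4,5,6}: U {3,6,7}->{3}; W {3,4,5,6}->{4,5,6}
Constraint 3 (V != W) on D(V)={4,6,7} D(W)={4,5,6}: no change
Constraint 4 (W != U) on D(W)={4,5,6} D(U)={3}: no change
So after constraint 4: D(U) = {3}

Answer: {3}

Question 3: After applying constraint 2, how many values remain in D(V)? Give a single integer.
Constraint 1 (W < V) on D(W)={3,4,5,6} D(V)={3,4,6,7}: V {3,4,6,7}->{4,6,7}
Constraint 2 (U < W) on D(U)={3,6,7} D(W)={3,4,5,6}: U {3,6,7}->{3}; W {3,4,5,6}->{4,5,6}
So after constraint 2: D(V)={4,6,7}, size = 3

Answer: 3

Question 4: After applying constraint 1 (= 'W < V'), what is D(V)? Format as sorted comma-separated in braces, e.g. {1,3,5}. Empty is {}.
Constraint 1 (W < V) on D(W)={3,4,5,6} D(V)={3,4,6,7}: V {3,4,6,7}->{4,6,7}
So after constraint 1: D(V) = {4,6,7}

Answer: {4,6,7}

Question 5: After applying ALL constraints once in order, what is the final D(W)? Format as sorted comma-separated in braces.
Constraint 1 (W < V) on D(W)={3,4,5,6} D(V)={3,4,6,7}: V {3,4,6,7}->{4,6,7}
Constraint 2 (U < W) on D(U)={3,6,7} D(W)={3,4,5,6}: U {3,6,7}->{3}; W {3,4,5,6}->{4,5,6}
Constraint 3 (V != W) on D(V)={4,6,7} D(W)={4,5,6}: no change
Constraint 4 (W != U) on D(W)={4,5,6} D(U)={3}: no change
So after all 4 constraints: D(W) = {4,5,6}

Answer: {4,5,6}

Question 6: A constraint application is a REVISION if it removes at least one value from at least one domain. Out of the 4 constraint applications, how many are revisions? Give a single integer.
Constraint 1 (W < V) on D(W)={3,4,5,6} D(V)={3,4,6,7}: V {3,4,6,7}->{4,6,7} => REVISION
Constraint 2 (U < W) on D(U)={3,6,7} D(W)={3,4,5,6}: U {3,6,7}->{3}; W {3,4,5,6}->{4,5,6} => REVISION
Constraint 3 (V != W) on D(V)={4,6,7} D(W)={4,5,6}: no change => not a revision
Constraint 4 (W != U) on D(W)={4,5,6} D(U)={3}: no change => not a revision
Total revisions = 2

Answer: 2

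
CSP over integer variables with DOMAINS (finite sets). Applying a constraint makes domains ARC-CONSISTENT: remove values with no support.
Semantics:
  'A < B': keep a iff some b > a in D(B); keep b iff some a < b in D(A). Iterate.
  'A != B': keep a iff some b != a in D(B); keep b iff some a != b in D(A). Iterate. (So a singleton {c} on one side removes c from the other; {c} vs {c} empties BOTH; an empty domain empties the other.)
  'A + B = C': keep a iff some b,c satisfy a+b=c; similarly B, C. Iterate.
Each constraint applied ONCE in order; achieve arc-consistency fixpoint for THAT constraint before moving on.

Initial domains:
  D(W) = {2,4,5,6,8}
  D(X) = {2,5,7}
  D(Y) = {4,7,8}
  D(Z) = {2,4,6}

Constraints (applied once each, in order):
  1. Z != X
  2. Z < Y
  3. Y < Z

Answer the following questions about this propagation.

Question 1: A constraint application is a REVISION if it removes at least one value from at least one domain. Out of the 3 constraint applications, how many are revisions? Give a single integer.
Constraint 1 (Z != X) on D(Z)={2,4,6} D(X)={2,5,7}: no change => not a revision
Constraint 2 (Z < Y) on D(Z)={2,4,6} D(Y)={4,7,8}: no change => not a revision
Constraint 3 (Y < Z) on D(Y)={4,7,8} D(Z)={2,4,6}: Y {4,7,8}->{4}; Z {2,4,6}->{6} => REVISION
Total revisions = 1

Answer: 1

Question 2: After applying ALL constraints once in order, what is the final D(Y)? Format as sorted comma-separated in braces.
Constraint 1 (Z != X) on D(Z)={2,4,6} D(X)={2,5,7}: no change
Constraint 2 (Z < Y) on D(Z)={2,4,6} D(Y)={4,7,8}: no change
Constraint 3 (Y < Z) on D(Y)={4,7,8} D(Z)={2,4,6}: Y {4,7,8}->{4}; Z {2,4,6}->{6}
So after all 3 constraints: D(Y) = {4}

Answer: {4}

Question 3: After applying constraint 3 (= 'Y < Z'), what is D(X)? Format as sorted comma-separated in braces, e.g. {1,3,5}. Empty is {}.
Answer: {2,5,7}

Derivation:
Constraint 1 (Z != X) on D(Z)={2,4,6} D(X)={2,5,7}: no change
Constraint 2 (Z < Y) on D(Z)={2,4,6} D(Y)={4,7,8}: no change
Constraint 3 (Y < Z) on D(Y)={4,7,8} D(Z)={2,4,6}: Y {4,7,8}->{4}; Z {2,4,6}->{6}
So after constraint 3: D(X) = {2,5,7}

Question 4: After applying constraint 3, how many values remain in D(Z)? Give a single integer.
Constraint 1 (Z != X) on D(Z)={2,4,6} D(X)={2,5,7}: no change
Constraint 2 (Z < Y) on D(Z)={2,4,6} D(Y)={4,7,8}: no change
Constraint 3 (Y < Z) on D(Y)={4,7,8} D(Z)={2,4,6}: Y {4,7,8}->{4}; Z {2,4,6}->{6}
So after constraint 3: D(Z)={6}, size = 1

Answer: 1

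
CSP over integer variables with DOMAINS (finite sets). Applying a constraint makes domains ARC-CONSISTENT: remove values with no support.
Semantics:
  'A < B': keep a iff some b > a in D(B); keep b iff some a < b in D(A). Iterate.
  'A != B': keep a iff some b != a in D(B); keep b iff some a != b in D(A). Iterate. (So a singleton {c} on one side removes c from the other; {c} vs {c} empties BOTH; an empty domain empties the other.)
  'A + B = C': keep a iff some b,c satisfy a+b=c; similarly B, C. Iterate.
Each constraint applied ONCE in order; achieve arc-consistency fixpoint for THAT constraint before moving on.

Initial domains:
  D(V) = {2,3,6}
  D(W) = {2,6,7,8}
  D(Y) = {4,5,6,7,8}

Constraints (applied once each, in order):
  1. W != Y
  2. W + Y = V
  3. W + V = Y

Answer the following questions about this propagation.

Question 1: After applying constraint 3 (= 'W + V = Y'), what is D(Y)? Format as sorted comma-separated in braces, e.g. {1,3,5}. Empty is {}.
Constraint 1 (W != Y) on D(W)={2,6,7,8} D(Y)={4,5,6,7,8}: no change
Constraint 2 (W + Y = V) on D(W)={2,6,7,8} D(Y)={4,5,6,7,8} D(V)={2,3,6}: W {2,6,7,8}->{2}; Y {4,5,6,7,8}->{4}; V {2,3,6}->{6}
Constraint 3 (W + V = Y) on D(W)={2} D(V)={6} D(Y)={4}: W {2}->{}; V {6}->{}; Y {4}->{}
So after constraint 3: D(Y) = {}

Answer: {}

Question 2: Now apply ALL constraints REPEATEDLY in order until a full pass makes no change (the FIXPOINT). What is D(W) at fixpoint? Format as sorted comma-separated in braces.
pass 0 (initial): D(W)={2,6,7,8}
pass 1: V {2,3,6}->{}; W {2,6,7,8}->{}; Y {4,5,6,7,8}->{}
pass 2: no change
Fixpoint after 2 passes: D(W) = {}

Answer: {}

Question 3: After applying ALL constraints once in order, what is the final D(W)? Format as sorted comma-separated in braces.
Constraint 1 (W != Y) on D(W)={2,6,7,8} D(Y)={4,5,6,7,8}: no change
Constraint 2 (W + Y = V) on D(W)={2,6,7,8} D(Y)={4,5,6,7,8} D(V)={2,3,6}: W {2,6,7,8}->{2}; Y {4,5,6,7,8}->{4}; V {2,3,6}->{6}
Constraint 3 (W + V = Y) on D(W)={2} D(V)={6} D(Y)={4}: W {2}->{}; V {6}->{}; Y {4}->{}
So after all 3 constraints: D(W) = {}

Answer: {}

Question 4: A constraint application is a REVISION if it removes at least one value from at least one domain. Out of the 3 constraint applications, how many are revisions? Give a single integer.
Constraint 1 (W != Y) on D(W)={2,6,7,8} D(Y)={4,5,6,7,8}: no change => not a revision
Constraint 2 (W + Y = V) on D(W)={2,6,7,8} D(Y)={4,5,6,7,8} D(V)={2,3,6}: W {2,6,7,8}->{2}; Y {4,5,6,7,8}->{4}; V {2,3,6}->{6} => REVISION
Constraint 3 (W + V = Y) on D(W)={2} D(V)={6} D(Y)={4}: W {2}->{}; V {6}->{}; Y {4}->{} => REVISION
Total revisions = 2

Answer: 2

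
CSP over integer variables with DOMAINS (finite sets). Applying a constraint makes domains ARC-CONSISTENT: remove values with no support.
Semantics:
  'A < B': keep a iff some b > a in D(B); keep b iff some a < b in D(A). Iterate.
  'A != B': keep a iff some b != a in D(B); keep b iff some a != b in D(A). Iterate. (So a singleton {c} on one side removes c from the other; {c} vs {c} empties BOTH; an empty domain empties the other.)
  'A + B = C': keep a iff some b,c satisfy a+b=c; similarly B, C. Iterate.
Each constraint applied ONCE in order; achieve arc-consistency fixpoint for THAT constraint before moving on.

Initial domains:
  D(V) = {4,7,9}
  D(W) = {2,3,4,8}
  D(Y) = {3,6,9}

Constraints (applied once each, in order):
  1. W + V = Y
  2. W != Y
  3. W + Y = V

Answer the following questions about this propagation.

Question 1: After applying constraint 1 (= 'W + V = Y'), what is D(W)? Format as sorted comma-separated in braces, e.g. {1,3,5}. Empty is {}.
Constraint 1 (W + V = Y) on D(W)={2,3,4,8} D(V)={4,7,9} D(Y)={3,6,9}: W {2,3,4,8}->{2}; V {4,7,9}->{4,7}; Y {3,6,9}->{6,9}
So after constraint 1: D(W) = {2}

Answer: {2}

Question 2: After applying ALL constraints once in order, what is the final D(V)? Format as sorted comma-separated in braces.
Constraint 1 (W + V = Y) on D(W)={2,3,4,8} D(V)={4,7,9} D(Y)={3,6,9}: W {2,3,4,8}->{2}; V {4,7,9}->{4,7}; Y {3,6,9}->{6,9}
Constraint 2 (W != Y) on D(W)={2} D(Y)={6,9}: no change
Constraint 3 (W + Y = V) on D(W)={2} D(Y)={6,9} D(V)={4,7}: W {2}->{}; Y {6,9}->{}; V {4,7}->{}
So after all 3 constraints: D(V) = {}

Answer: {}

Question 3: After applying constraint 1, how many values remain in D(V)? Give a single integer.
Answer: 2

Derivation:
Constraint 1 (W + V = Y) on D(W)={2,3,4,8} D(V)={4,7,9} D(Y)={3,6,9}: W {2,3,4,8}->{2}; V {4,7,9}->{4,7}; Y {3,6,9}->{6,9}
So after constraint 1: D(V)={4,7}, size = 2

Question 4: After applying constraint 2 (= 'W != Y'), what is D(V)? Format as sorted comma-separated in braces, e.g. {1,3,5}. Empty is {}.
Constraint 1 (W + V = Y) on D(W)={2,3,4,8} D(V)={4,7,9} D(Y)={3,6,9}: W {2,3,4,8}->{2}; V {4,7,9}->{4,7}; Y {3,6,9}->{6,9}
Constraint 2 (W != Y) on D(W)={2} D(Y)={6,9}: no change
So after constraint 2: D(V) = {4,7}

Answer: {4,7}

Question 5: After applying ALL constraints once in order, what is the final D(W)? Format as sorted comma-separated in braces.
Answer: {}

Derivation:
Constraint 1 (W + V = Y) on D(W)={2,3,4,8} D(V)={4,7,9} D(Y)={3,6,9}: W {2,3,4,8}->{2}; V {4,7,9}->{4,7}; Y {3,6,9}->{6,9}
Constraint 2 (W != Y) on D(W)={2} D(Y)={6,9}: no change
Constraint 3 (W + Y = V) on D(W)={2} D(Y)={6,9} D(V)={4,7}: W {2}->{}; Y {6,9}->{}; V {4,7}->{}
So after all 3 constraints: D(W) = {}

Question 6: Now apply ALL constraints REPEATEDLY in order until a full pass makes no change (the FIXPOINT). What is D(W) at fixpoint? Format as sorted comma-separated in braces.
Answer: {}

Derivation:
pass 0 (initial): D(W)={2,3,4,8}
pass 1: V {4,7,9}->{}; W {2,3,4,8}->{}; Y {3,6,9}->{}
pass 2: no change
Fixpoint after 2 passes: D(W) = {}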